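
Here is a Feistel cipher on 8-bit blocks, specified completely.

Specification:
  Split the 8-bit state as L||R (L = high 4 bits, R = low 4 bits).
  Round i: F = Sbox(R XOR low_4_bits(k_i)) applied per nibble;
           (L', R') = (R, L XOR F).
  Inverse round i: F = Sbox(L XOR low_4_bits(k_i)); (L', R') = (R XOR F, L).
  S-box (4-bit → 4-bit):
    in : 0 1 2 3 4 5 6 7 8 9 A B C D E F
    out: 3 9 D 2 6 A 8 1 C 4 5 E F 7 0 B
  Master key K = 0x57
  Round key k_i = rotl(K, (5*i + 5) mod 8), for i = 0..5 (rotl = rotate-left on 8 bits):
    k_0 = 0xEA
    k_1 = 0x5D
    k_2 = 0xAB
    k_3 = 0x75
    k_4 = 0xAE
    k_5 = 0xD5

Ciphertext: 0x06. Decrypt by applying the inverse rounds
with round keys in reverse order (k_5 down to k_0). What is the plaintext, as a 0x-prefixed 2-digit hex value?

s_0 = ciphertext = 0x06
s_1 = InvRound(s_0, k_5) = 0xC0
s_2 = InvRound(s_1, k_4) = 0xDC
s_3 = InvRound(s_2, k_3) = 0x0D
s_4 = InvRound(s_3, k_2) = 0x30
s_5 = InvRound(s_4, k_1) = 0x03
s_6 = InvRound(s_5, k_0) = 0x60

0x60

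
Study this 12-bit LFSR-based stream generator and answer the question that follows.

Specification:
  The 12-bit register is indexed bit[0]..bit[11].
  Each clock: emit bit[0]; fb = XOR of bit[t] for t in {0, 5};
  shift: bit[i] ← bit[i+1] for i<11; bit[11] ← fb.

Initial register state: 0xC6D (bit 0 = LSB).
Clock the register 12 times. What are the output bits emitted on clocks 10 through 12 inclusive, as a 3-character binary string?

011

reg_0 = 0xC6D
clock 1: out=1, reg = 0x636
clock 2: out=0, reg = 0xB1B
clock 3: out=1, reg = 0xD8D
clock 4: out=1, reg = 0xEC6
clock 5: out=0, reg = 0x763
clock 6: out=1, reg = 0x3B1
clock 7: out=1, reg = 0x1D8
clock 8: out=0, reg = 0x0EC
clock 9: out=0, reg = 0x876
clock 10: out=0, reg = 0xC3B
clock 11: out=1, reg = 0x61D
clock 12: out=1, reg = 0xB0E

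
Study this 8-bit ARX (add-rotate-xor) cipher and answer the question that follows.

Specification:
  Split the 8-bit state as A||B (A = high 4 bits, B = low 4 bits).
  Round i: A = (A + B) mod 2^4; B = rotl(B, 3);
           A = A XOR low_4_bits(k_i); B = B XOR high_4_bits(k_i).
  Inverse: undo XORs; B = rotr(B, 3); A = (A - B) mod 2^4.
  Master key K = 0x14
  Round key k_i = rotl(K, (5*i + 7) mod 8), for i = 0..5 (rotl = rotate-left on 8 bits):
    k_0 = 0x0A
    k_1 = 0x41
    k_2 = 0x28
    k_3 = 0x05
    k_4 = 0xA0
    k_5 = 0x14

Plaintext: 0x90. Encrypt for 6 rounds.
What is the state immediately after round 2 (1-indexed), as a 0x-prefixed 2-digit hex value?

s_0 = plaintext = 0x90
s_1 = Round(s_0, k_0) = 0x30
s_2 = Round(s_1, k_1) = 0x24
s_3 = Round(s_2, k_2) = 0xE0
s_4 = Round(s_3, k_3) = 0xB0
s_5 = Round(s_4, k_4) = 0xBA
s_6 = Round(s_5, k_5) = 0x14

0x24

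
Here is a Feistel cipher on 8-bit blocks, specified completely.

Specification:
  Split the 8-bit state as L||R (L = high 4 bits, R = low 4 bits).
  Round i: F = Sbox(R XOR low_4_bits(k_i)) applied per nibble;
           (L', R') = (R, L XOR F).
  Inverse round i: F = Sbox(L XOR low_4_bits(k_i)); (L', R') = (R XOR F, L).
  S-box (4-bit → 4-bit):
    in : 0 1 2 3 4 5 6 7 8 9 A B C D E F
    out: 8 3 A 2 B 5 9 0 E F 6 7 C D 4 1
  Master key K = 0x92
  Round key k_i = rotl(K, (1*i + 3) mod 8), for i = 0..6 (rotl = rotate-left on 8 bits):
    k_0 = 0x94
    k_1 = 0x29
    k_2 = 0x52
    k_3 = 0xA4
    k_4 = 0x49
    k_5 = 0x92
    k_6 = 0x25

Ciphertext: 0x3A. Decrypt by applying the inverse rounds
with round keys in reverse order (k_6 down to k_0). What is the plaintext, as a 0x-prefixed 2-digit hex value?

0x51

s_0 = ciphertext = 0x3A
s_1 = InvRound(s_0, k_6) = 0x33
s_2 = InvRound(s_1, k_5) = 0x03
s_3 = InvRound(s_2, k_4) = 0xC0
s_4 = InvRound(s_3, k_3) = 0xEC
s_5 = InvRound(s_4, k_2) = 0x0E
s_6 = InvRound(s_5, k_1) = 0x10
s_7 = InvRound(s_6, k_0) = 0x51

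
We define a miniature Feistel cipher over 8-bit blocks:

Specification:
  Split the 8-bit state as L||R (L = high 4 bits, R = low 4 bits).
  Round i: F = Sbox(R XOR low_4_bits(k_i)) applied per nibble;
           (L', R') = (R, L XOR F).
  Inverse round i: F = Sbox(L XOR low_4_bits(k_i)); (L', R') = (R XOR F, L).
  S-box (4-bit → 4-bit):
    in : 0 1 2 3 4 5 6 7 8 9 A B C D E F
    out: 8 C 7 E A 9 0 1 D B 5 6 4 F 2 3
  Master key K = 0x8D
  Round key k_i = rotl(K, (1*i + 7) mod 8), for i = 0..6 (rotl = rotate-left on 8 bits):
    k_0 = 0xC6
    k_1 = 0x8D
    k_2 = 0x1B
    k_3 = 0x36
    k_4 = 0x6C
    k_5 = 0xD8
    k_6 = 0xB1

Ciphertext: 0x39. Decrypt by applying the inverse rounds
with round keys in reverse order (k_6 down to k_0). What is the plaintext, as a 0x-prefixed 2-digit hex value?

0x52

s_0 = ciphertext = 0x39
s_1 = InvRound(s_0, k_6) = 0xE3
s_2 = InvRound(s_1, k_5) = 0x3E
s_3 = InvRound(s_2, k_4) = 0xD3
s_4 = InvRound(s_3, k_3) = 0x5D
s_5 = InvRound(s_4, k_2) = 0xF5
s_6 = InvRound(s_5, k_1) = 0x2F
s_7 = InvRound(s_6, k_0) = 0x52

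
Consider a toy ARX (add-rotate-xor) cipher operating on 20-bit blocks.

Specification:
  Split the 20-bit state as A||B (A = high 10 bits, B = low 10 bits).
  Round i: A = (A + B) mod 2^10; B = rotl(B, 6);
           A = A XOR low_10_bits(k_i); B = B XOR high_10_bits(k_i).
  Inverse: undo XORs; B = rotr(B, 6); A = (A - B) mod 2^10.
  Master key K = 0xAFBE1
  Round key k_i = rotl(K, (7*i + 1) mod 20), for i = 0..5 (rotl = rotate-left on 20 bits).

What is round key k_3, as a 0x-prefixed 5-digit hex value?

0xBEF86

K = 0xAFBE1
k_0 = rotl(K, (7*0+1) mod 20) = rotl(K, 1) = 0x5F7C3
k_1 = rotl(K, (7*1+1) mod 20) = rotl(K, 8) = 0xBE1AF
k_2 = rotl(K, (7*2+1) mod 20) = rotl(K, 15) = 0x0D7DF
k_3 = rotl(K, (7*3+1) mod 20) = rotl(K, 2) = 0xBEF86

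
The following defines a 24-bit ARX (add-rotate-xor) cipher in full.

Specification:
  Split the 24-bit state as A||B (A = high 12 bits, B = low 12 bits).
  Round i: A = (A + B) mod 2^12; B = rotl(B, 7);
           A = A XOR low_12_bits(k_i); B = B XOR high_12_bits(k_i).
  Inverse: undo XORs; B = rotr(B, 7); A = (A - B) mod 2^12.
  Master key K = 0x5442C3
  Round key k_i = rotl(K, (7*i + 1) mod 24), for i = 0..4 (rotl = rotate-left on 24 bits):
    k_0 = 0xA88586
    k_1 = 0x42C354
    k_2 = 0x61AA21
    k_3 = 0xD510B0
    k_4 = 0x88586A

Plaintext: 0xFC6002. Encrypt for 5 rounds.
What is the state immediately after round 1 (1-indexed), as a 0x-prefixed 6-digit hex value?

s_0 = plaintext = 0xFC6002
s_1 = Round(s_0, k_0) = 0xA4EB88
s_2 = Round(s_1, k_1) = 0x682070
s_3 = Round(s_2, k_2) = 0xCD3E19
s_4 = Round(s_3, k_3) = 0xA5C1A1
s_5 = Round(s_4, k_4) = 0x397808

0xA4EB88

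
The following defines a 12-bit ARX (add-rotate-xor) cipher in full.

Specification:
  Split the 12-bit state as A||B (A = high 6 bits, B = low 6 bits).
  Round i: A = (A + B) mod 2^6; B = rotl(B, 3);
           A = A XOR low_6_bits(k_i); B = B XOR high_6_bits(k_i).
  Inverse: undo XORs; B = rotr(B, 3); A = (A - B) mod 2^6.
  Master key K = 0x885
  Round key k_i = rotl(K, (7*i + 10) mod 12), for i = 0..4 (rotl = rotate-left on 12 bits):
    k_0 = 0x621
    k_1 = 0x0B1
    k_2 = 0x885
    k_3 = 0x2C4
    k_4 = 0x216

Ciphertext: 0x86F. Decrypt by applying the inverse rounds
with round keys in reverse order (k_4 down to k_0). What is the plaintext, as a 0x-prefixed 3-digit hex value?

0x0E2

s_0 = ciphertext = 0x86F
s_1 = InvRound(s_0, k_4) = 0xEFC
s_2 = InvRound(s_1, k_3) = 0x07E
s_3 = InvRound(s_2, k_2) = 0x863
s_4 = InvRound(s_3, k_1) = 0x10C
s_5 = InvRound(s_4, k_0) = 0x0E2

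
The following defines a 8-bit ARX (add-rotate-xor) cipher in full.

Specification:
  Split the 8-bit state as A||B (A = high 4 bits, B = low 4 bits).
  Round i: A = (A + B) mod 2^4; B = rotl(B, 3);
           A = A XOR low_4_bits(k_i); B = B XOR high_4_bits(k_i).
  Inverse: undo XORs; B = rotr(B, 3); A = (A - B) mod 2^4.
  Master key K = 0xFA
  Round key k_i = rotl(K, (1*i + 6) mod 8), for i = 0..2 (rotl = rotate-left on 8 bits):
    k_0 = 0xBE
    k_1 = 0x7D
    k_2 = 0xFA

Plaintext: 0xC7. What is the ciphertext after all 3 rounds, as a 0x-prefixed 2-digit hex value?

0xD4

s_0 = plaintext = 0xC7
s_1 = Round(s_0, k_0) = 0xD0
s_2 = Round(s_1, k_1) = 0x07
s_3 = Round(s_2, k_2) = 0xD4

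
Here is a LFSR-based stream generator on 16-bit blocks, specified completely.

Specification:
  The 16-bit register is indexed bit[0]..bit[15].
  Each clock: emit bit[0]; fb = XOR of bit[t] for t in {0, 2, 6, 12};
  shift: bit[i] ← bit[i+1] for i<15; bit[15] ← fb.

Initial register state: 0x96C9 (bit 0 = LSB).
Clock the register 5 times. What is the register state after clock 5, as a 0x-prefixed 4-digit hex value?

0xCCB6

reg_0 = 0x96C9
clock 1: out=1, reg = 0xCB64
clock 2: out=0, reg = 0x65B2
clock 3: out=0, reg = 0x32D9
clock 4: out=1, reg = 0x996C
clock 5: out=0, reg = 0xCCB6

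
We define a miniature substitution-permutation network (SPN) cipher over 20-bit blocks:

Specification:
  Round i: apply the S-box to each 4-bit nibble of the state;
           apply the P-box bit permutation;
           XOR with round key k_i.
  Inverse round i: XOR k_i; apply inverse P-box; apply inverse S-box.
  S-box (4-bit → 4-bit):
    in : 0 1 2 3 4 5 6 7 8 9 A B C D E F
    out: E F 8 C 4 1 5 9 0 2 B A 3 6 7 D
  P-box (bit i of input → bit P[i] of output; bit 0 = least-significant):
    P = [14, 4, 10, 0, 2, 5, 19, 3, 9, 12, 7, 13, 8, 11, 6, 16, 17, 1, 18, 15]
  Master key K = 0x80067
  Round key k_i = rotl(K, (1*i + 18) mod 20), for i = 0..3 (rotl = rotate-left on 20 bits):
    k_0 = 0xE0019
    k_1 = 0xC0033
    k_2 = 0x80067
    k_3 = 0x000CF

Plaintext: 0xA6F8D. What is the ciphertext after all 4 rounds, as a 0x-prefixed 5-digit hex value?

s_0 = plaintext = 0xA6F8D
s_1 = Round(s_0, k_0) = 0xCA7CB
s_2 = Round(s_1, k_1) = 0xF2B04
s_3 = Round(s_2, k_2) = 0x7B44F
s_4 = Round(s_3, k_3) = 0xBCC4E

0xBCC4E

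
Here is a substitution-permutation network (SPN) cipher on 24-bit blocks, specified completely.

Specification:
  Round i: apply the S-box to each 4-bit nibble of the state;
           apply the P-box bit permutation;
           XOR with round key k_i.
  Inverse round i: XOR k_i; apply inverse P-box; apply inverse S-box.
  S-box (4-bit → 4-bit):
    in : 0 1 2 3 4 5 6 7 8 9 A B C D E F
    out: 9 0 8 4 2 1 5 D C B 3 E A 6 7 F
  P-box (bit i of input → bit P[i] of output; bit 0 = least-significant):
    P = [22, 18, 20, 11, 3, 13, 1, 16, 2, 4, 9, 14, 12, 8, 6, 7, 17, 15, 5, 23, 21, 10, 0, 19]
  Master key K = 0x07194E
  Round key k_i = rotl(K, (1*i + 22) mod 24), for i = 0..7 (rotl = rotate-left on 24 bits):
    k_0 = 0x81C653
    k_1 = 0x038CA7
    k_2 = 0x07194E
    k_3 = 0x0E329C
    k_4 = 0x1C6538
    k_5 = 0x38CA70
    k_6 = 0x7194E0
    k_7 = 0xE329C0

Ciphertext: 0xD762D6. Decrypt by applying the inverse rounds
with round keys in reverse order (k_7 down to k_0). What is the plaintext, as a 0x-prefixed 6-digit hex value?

0x280ECE

s_0 = ciphertext = 0xD762D6
s_1 = InvRound(s_0, k_7) = 0x514F3B
s_2 = InvRound(s_1, k_6) = 0x64FB62
s_3 = InvRound(s_2, k_5) = 0x21A4DE
s_4 = InvRound(s_3, k_4) = 0x0DB08D
s_5 = InvRound(s_4, k_3) = 0x3A1D21
s_6 = InvRound(s_5, k_2) = 0xF3357D
s_7 = InvRound(s_6, k_1) = 0x5CF4E7
s_8 = InvRound(s_7, k_0) = 0x280ECE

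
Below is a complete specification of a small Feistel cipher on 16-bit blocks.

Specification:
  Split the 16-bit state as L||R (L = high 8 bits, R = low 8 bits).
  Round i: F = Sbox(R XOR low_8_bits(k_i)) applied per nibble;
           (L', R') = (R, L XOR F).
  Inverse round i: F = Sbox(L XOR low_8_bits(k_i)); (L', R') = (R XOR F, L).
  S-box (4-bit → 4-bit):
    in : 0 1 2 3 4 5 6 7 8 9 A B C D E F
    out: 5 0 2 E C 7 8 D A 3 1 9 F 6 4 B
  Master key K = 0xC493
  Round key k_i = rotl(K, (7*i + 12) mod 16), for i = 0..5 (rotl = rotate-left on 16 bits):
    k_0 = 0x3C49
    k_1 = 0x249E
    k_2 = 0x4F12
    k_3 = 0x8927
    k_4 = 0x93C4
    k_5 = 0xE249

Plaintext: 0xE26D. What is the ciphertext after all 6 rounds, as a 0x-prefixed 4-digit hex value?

s_0 = plaintext = 0xE26D
s_1 = Round(s_0, k_0) = 0x6DCE
s_2 = Round(s_1, k_1) = 0xCE18
s_3 = Round(s_2, k_2) = 0x189F
s_4 = Round(s_3, k_3) = 0x9F82
s_5 = Round(s_4, k_4) = 0x8257
s_6 = Round(s_5, k_5) = 0x5786

0x5786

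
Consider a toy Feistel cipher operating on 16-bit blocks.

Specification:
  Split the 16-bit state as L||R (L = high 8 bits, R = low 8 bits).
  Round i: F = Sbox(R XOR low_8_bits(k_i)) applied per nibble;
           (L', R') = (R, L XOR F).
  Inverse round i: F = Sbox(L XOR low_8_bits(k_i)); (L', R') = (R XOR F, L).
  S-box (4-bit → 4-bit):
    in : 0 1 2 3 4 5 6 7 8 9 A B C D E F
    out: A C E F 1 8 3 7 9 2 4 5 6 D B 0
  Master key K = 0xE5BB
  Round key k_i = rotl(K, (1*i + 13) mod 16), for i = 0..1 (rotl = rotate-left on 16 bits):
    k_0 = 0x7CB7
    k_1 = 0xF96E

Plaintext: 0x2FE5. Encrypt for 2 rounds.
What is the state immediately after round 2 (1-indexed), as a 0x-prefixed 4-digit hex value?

0xA185

s_0 = plaintext = 0x2FE5
s_1 = Round(s_0, k_0) = 0xE5A1
s_2 = Round(s_1, k_1) = 0xA185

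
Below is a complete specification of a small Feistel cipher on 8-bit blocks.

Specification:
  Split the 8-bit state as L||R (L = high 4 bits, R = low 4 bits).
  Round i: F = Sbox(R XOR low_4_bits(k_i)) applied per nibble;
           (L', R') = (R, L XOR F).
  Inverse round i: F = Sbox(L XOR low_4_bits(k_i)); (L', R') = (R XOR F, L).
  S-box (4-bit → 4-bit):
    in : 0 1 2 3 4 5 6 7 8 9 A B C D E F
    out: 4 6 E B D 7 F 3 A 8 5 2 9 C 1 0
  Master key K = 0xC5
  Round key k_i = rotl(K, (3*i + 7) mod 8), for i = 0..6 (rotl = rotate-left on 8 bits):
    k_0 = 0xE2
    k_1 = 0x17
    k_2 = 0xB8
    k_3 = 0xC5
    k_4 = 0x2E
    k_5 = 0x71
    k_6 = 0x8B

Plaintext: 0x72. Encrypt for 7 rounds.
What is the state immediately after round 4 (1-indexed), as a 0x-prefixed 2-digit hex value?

0x08

s_0 = plaintext = 0x72
s_1 = Round(s_0, k_0) = 0x23
s_2 = Round(s_1, k_1) = 0x3F
s_3 = Round(s_2, k_2) = 0xF0
s_4 = Round(s_3, k_3) = 0x08
s_5 = Round(s_4, k_4) = 0x8F
s_6 = Round(s_5, k_5) = 0xF9
s_7 = Round(s_6, k_6) = 0x91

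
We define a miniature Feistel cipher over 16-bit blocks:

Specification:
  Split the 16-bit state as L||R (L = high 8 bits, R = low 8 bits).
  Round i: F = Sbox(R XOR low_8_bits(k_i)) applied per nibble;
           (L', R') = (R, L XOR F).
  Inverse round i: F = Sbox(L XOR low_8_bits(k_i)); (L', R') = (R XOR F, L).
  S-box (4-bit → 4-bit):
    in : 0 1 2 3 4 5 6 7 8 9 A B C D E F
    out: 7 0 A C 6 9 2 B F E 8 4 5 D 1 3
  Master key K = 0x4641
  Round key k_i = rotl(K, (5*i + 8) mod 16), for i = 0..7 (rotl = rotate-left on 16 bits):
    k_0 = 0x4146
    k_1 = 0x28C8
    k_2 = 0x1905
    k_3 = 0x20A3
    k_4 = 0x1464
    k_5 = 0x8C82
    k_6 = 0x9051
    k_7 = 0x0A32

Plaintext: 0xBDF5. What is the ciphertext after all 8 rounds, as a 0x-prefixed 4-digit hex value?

0x379F

s_0 = plaintext = 0xBDF5
s_1 = Round(s_0, k_0) = 0xF5F1
s_2 = Round(s_1, k_1) = 0xF13B
s_3 = Round(s_2, k_2) = 0x3B30
s_4 = Round(s_3, k_3) = 0x30D7
s_5 = Round(s_4, k_4) = 0xD77C
s_6 = Round(s_5, k_5) = 0x7CE6
s_7 = Round(s_6, k_6) = 0xE637
s_8 = Round(s_7, k_7) = 0x379F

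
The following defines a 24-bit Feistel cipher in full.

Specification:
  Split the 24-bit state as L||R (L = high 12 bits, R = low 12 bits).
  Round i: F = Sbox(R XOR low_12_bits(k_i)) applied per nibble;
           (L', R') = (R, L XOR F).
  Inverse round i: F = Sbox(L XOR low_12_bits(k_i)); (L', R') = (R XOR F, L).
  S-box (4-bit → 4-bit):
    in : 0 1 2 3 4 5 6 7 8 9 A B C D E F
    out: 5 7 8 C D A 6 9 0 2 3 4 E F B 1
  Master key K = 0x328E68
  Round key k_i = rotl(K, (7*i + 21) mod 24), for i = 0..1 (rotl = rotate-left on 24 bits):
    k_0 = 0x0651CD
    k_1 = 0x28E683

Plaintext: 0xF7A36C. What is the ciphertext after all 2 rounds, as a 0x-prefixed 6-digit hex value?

s_0 = plaintext = 0xF7A36C
s_1 = Round(s_0, k_0) = 0x36C74D
s_2 = Round(s_1, k_1) = 0x74D487

0x74D487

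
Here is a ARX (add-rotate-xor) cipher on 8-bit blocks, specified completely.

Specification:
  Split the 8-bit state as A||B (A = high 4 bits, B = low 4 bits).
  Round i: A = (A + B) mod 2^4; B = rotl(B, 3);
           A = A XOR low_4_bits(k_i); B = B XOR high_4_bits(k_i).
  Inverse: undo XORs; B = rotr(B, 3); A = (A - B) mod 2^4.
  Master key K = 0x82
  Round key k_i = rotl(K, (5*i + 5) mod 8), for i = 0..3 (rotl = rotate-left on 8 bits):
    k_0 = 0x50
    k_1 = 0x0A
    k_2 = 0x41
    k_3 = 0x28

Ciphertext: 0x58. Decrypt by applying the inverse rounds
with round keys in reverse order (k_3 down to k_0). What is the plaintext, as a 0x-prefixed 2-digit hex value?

0x72

s_0 = ciphertext = 0x58
s_1 = InvRound(s_0, k_3) = 0x85
s_2 = InvRound(s_1, k_2) = 0x72
s_3 = InvRound(s_2, k_1) = 0x94
s_4 = InvRound(s_3, k_0) = 0x72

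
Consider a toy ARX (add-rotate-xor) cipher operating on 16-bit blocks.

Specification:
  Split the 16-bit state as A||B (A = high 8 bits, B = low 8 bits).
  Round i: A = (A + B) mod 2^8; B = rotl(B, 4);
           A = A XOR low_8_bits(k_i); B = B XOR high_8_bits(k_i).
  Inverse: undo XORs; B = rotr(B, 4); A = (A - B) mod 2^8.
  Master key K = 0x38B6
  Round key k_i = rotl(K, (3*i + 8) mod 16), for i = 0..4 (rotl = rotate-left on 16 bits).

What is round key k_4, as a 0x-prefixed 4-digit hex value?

0x8B63

K = 0x38B6
k_0 = rotl(K, (3*0+8) mod 16) = rotl(K, 8) = 0xB638
k_1 = rotl(K, (3*1+8) mod 16) = rotl(K, 11) = 0xB1C5
k_2 = rotl(K, (3*2+8) mod 16) = rotl(K, 14) = 0x8E2D
k_3 = rotl(K, (3*3+8) mod 16) = rotl(K, 1) = 0x716C
k_4 = rotl(K, (3*4+8) mod 16) = rotl(K, 4) = 0x8B63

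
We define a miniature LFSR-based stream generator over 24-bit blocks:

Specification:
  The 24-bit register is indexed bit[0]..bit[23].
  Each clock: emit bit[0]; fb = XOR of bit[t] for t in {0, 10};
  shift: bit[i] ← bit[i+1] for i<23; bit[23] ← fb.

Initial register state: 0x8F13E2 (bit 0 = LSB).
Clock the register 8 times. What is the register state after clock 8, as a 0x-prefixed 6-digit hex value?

reg_0 = 0x8F13E2
clock 1: out=0, reg = 0x4789F1
clock 2: out=1, reg = 0xA3C4F8
clock 3: out=0, reg = 0xD1E27C
clock 4: out=0, reg = 0x68F13E
clock 5: out=0, reg = 0x34789F
clock 6: out=1, reg = 0x9A3C4F
clock 7: out=1, reg = 0x4D1E27
clock 8: out=1, reg = 0x268F13

0x268F13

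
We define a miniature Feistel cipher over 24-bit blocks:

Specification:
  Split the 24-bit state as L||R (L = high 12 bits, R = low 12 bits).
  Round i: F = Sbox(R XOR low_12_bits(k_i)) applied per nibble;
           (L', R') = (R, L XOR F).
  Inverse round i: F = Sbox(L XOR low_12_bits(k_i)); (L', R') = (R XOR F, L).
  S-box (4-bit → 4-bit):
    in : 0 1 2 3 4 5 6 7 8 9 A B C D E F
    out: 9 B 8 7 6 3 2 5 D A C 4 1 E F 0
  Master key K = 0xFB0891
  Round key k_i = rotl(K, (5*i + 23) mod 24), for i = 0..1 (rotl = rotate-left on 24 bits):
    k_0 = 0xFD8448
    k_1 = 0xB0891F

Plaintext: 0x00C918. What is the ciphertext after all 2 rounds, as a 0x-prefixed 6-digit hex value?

s_0 = plaintext = 0x00C918
s_1 = Round(s_0, k_0) = 0x918E35
s_2 = Round(s_1, k_1) = 0xE35C94

0xE35C94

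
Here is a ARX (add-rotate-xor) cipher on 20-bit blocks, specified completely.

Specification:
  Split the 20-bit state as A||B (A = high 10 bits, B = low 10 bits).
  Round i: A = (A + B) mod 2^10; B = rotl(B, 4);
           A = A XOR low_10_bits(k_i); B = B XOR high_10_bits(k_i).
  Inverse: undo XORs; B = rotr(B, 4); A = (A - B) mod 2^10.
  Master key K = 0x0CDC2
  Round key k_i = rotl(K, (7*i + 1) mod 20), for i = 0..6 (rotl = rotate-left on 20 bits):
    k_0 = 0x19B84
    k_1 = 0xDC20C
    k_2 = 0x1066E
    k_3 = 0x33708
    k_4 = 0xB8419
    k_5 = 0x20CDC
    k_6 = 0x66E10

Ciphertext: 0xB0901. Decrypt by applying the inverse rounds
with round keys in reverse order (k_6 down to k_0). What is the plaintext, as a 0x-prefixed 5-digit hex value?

0xA19C7

s_0 = ciphertext = 0xB0901
s_1 = InvRound(s_0, k_6) = 0x92689
s_2 = InvRound(s_1, k_5) = 0xFD6A0
s_3 = InvRound(s_2, k_4) = 0xEA044
s_4 = InvRound(s_3, k_3) = 0x96248
s_5 = InvRound(s_4, k_2) = 0x75A60
s_6 = InvRound(s_5, k_1) = 0xF2411
s_7 = InvRound(s_6, k_0) = 0xA19C7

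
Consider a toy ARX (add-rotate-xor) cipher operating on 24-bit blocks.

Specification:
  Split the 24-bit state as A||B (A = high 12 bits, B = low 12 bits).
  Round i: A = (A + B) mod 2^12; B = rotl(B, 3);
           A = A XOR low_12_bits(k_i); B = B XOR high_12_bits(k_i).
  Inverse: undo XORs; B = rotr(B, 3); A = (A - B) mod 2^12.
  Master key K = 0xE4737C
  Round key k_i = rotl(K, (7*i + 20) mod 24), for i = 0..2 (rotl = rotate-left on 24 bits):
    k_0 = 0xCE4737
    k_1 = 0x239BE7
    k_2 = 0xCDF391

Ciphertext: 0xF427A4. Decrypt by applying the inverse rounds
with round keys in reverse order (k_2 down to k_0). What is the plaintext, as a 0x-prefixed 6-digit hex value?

s_0 = ciphertext = 0xF427A4
s_1 = InvRound(s_0, k_2) = 0x56476F
s_2 = InvRound(s_1, k_1) = 0x1D9CAA
s_3 = InvRound(s_2, k_0) = 0xAE5C09

0xAE5C09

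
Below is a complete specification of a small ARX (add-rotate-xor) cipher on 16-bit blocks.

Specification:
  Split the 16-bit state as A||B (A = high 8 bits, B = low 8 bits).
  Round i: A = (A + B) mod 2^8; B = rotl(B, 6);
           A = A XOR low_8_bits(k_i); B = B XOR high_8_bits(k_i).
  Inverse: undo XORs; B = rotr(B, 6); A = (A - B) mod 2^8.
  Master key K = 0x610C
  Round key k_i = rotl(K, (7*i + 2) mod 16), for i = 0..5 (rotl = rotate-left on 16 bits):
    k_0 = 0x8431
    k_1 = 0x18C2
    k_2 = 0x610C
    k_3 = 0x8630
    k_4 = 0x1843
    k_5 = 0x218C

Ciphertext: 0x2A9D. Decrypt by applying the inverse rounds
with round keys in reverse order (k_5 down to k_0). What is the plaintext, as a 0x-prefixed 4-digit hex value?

0x5DE6

s_0 = ciphertext = 0x2A9D
s_1 = InvRound(s_0, k_5) = 0xB4F2
s_2 = InvRound(s_1, k_4) = 0x4CAB
s_3 = InvRound(s_2, k_3) = 0xC8B4
s_4 = InvRound(s_3, k_2) = 0x6D57
s_5 = InvRound(s_4, k_1) = 0x723D
s_6 = InvRound(s_5, k_0) = 0x5DE6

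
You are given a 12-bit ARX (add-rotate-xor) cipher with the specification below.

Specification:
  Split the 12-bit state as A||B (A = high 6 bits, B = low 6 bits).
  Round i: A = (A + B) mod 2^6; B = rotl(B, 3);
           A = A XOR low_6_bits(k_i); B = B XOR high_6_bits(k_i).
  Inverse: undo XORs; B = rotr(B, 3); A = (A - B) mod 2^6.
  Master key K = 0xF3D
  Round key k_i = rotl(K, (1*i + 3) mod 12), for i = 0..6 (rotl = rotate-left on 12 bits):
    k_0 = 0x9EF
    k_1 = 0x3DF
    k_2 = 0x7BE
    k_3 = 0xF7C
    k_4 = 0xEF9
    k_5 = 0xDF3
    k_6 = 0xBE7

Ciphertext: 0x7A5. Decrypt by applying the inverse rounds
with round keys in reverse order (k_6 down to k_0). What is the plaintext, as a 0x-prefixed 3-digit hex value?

0x8C4

s_0 = ciphertext = 0x7A5
s_1 = InvRound(s_0, k_6) = 0xA11
s_2 = InvRound(s_1, k_5) = 0x9F4
s_3 = InvRound(s_2, k_4) = 0x979
s_4 = InvRound(s_3, k_3) = 0xE60
s_5 = InvRound(s_4, k_2) = 0x437
s_6 = InvRound(s_5, k_1) = 0x207
s_7 = InvRound(s_6, k_0) = 0x8C4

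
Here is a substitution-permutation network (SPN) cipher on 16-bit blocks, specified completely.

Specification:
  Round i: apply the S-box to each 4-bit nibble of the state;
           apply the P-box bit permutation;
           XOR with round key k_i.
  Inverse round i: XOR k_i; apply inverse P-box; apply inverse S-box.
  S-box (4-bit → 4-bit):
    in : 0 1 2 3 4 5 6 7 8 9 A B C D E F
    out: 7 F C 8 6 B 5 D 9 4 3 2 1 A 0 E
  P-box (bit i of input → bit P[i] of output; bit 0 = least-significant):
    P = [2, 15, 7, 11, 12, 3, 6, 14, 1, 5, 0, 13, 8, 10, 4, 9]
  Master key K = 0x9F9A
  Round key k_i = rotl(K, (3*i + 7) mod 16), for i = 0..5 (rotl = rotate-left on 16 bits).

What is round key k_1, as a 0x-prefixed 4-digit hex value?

0x6A7E

K = 0x9F9A
k_0 = rotl(K, (3*0+7) mod 16) = rotl(K, 7) = 0xCD4F
k_1 = rotl(K, (3*1+7) mod 16) = rotl(K, 10) = 0x6A7E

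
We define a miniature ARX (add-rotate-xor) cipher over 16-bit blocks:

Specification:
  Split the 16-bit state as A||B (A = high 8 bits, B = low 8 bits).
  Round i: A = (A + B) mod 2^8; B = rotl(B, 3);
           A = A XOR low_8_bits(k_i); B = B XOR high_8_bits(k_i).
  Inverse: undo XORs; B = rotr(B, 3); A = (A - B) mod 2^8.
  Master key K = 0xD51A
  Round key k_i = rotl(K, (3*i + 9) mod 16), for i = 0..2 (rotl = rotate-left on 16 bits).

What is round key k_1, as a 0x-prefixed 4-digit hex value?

0xAD51

K = 0xD51A
k_0 = rotl(K, (3*0+9) mod 16) = rotl(K, 9) = 0x35AA
k_1 = rotl(K, (3*1+9) mod 16) = rotl(K, 12) = 0xAD51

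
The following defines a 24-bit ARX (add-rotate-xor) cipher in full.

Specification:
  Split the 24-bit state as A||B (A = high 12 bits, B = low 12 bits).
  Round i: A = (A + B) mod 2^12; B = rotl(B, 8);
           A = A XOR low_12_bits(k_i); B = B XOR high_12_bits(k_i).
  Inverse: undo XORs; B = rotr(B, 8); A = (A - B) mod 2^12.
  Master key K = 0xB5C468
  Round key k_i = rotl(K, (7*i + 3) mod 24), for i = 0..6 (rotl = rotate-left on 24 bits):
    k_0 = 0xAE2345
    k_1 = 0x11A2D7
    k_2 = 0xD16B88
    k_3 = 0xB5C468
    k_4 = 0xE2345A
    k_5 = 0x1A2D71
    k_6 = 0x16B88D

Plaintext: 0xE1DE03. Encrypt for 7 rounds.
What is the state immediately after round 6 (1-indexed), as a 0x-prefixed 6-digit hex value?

0x72C0A5

s_0 = plaintext = 0xE1DE03
s_1 = Round(s_0, k_0) = 0xF65902
s_2 = Round(s_1, k_1) = 0xAB038A
s_3 = Round(s_2, k_2) = 0x5B272E
s_4 = Round(s_3, k_3) = 0x88852E
s_5 = Round(s_4, k_4) = 0x9EC071
s_6 = Round(s_5, k_5) = 0x72C0A5
s_7 = Round(s_6, k_6) = 0xF5C461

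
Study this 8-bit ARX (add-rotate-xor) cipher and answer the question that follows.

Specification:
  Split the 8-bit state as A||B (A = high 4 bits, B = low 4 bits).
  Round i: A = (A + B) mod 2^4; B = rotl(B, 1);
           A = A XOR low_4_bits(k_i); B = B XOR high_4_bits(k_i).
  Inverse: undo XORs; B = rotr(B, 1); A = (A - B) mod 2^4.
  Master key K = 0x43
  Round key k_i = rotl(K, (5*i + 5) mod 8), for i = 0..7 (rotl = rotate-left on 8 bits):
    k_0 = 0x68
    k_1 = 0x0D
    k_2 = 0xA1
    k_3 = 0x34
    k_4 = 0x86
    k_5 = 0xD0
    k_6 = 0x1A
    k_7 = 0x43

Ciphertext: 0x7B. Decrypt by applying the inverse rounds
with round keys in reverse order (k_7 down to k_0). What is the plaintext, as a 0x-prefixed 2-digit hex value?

s_0 = ciphertext = 0x7B
s_1 = InvRound(s_0, k_7) = 0x5F
s_2 = InvRound(s_1, k_6) = 0x87
s_3 = InvRound(s_2, k_5) = 0x35
s_4 = InvRound(s_3, k_4) = 0x7E
s_5 = InvRound(s_4, k_3) = 0x5E
s_6 = InvRound(s_5, k_2) = 0x22
s_7 = InvRound(s_6, k_1) = 0xE1
s_8 = InvRound(s_7, k_0) = 0xBB

0xBB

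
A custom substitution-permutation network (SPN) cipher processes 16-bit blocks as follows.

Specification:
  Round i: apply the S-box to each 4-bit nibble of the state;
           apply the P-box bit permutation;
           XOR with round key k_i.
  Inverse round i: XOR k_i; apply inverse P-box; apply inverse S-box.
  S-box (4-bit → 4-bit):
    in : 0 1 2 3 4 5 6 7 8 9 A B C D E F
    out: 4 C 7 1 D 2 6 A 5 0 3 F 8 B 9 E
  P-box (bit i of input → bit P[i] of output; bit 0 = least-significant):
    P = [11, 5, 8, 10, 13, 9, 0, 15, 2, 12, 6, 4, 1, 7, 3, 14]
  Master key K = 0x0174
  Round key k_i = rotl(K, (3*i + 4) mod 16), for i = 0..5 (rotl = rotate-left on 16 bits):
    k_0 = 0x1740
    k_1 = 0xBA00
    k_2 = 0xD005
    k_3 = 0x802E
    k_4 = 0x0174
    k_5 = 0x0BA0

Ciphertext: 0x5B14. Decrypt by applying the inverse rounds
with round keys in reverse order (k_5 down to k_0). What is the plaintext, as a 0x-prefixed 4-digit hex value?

0x0AAA

s_0 = ciphertext = 0x5B14
s_1 = InvRound(s_0, k_5) = 0x7D95
s_2 = InvRound(s_1, k_4) = 0x768D
s_3 = InvRound(s_2, k_3) = 0xD5B7
s_4 = InvRound(s_3, k_2) = 0xAC9F
s_5 = InvRound(s_4, k_1) = 0x2D6C
s_6 = InvRound(s_5, k_0) = 0x0AAA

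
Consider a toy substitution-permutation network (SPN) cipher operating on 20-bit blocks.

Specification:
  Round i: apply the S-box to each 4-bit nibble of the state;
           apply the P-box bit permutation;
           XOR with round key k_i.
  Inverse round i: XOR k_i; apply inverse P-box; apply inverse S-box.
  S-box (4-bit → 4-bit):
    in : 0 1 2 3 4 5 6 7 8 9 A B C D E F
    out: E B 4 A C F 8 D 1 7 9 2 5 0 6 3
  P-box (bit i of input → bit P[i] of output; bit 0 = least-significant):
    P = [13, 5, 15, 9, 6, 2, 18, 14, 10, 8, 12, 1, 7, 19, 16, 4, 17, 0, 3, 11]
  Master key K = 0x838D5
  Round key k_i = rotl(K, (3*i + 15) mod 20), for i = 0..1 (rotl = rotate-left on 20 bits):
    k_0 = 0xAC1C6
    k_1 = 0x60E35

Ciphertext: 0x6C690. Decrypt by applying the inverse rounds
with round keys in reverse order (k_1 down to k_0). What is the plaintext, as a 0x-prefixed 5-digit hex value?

s_0 = ciphertext = 0x6C690
s_1 = InvRound(s_0, k_1) = 0x38D3E
s_2 = InvRound(s_1, k_0) = 0x458AB

0x458AB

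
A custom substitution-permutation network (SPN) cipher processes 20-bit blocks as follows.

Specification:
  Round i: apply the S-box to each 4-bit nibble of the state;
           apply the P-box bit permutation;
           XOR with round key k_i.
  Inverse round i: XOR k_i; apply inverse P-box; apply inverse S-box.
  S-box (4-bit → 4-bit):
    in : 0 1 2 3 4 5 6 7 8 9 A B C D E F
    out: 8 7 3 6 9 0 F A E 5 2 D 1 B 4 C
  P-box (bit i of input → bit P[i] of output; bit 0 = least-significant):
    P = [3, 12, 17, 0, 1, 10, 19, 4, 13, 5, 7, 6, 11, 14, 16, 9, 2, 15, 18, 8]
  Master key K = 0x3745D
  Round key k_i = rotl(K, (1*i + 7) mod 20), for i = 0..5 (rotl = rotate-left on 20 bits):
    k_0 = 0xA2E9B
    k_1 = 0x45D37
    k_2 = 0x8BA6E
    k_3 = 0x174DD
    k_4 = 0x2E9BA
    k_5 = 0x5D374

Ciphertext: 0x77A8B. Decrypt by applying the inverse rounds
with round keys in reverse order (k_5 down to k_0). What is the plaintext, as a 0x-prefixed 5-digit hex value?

s_0 = ciphertext = 0x77A8B
s_1 = InvRound(s_0, k_5) = 0xDC64B
s_2 = InvRound(s_1, k_4) = 0xFB68F
s_3 = InvRound(s_2, k_3) = 0x370BE
s_4 = InvRound(s_3, k_2) = 0xA6FFE
s_5 = InvRound(s_4, k_1) = 0xE0BE6
s_6 = InvRound(s_5, k_0) = 0xB5D74

0xB5D74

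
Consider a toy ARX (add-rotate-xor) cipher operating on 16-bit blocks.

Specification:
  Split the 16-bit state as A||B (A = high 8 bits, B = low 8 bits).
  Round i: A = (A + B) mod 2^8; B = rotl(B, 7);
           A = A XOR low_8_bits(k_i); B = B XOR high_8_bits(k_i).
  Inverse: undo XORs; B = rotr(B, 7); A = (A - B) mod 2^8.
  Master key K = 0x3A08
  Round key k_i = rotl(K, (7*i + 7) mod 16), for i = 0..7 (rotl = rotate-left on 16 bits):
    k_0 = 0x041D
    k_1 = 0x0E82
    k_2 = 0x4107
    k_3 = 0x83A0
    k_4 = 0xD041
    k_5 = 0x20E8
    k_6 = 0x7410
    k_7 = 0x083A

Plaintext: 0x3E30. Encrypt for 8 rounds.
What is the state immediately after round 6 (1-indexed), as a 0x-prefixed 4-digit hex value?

0x7880

s_0 = plaintext = 0x3E30
s_1 = Round(s_0, k_0) = 0x731C
s_2 = Round(s_1, k_1) = 0x0D00
s_3 = Round(s_2, k_2) = 0x0A41
s_4 = Round(s_3, k_3) = 0xEB23
s_5 = Round(s_4, k_4) = 0x4F41
s_6 = Round(s_5, k_5) = 0x7880
s_7 = Round(s_6, k_6) = 0xE834
s_8 = Round(s_7, k_7) = 0x2612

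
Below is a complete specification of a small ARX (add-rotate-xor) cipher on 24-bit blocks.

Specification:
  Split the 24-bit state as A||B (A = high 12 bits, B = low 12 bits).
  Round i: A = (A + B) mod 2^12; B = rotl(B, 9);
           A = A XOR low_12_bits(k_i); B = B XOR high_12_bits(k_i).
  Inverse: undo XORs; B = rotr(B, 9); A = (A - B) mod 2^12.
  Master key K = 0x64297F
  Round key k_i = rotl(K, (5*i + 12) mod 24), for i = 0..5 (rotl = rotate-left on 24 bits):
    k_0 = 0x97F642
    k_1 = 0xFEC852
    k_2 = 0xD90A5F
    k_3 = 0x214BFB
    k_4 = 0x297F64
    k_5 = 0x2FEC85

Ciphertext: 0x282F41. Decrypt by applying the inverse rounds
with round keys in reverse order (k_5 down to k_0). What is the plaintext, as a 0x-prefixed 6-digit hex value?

s_0 = ciphertext = 0x282F41
s_1 = InvRound(s_0, k_5) = 0x009DFE
s_2 = InvRound(s_1, k_4) = 0x41EB4F
s_3 = InvRound(s_2, k_3) = 0x509ADC
s_4 = InvRound(s_3, k_2) = 0x4F3A63
s_5 = InvRound(s_4, k_1) = 0x027C7A
s_6 = InvRound(s_5, k_0) = 0xE3B82A

0xE3B82A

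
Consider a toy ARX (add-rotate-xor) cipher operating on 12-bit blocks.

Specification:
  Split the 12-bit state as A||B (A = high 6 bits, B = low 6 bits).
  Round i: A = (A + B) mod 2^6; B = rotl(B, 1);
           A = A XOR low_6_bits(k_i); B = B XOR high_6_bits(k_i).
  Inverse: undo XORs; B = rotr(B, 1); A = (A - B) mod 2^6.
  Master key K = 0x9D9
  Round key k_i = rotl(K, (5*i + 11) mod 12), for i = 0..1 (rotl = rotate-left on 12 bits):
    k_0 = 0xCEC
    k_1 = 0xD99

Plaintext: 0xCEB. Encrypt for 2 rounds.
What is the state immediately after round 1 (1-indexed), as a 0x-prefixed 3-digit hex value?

0xCA4

s_0 = plaintext = 0xCEB
s_1 = Round(s_0, k_0) = 0xCA4
s_2 = Round(s_1, k_1) = 0x3FF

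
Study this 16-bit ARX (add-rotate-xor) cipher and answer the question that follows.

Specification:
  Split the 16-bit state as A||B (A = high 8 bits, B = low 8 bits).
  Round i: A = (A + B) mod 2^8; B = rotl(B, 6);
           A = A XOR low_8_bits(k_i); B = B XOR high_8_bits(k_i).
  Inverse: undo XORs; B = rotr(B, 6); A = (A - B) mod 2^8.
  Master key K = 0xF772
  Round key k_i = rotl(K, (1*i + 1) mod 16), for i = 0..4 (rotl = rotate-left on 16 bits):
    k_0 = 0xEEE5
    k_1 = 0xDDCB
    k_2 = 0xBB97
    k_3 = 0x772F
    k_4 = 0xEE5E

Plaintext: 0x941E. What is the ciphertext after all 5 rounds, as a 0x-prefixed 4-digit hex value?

s_0 = plaintext = 0x941E
s_1 = Round(s_0, k_0) = 0x5769
s_2 = Round(s_1, k_1) = 0x0B87
s_3 = Round(s_2, k_2) = 0x055A
s_4 = Round(s_3, k_3) = 0x70E1
s_5 = Round(s_4, k_4) = 0x0F96

0x0F96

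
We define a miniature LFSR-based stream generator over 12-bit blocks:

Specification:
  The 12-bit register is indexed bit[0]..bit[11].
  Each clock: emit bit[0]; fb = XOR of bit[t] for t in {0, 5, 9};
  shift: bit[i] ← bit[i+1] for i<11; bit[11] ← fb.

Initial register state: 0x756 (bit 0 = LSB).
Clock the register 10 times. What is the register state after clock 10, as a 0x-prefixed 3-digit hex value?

0x95D

reg_0 = 0x756
clock 1: out=0, reg = 0xBAB
clock 2: out=1, reg = 0xDD5
clock 3: out=1, reg = 0xEEA
clock 4: out=0, reg = 0x775
clock 5: out=1, reg = 0xBBA
clock 6: out=0, reg = 0x5DD
clock 7: out=1, reg = 0xAEE
clock 8: out=0, reg = 0x577
clock 9: out=1, reg = 0x2BB
clock 10: out=1, reg = 0x95D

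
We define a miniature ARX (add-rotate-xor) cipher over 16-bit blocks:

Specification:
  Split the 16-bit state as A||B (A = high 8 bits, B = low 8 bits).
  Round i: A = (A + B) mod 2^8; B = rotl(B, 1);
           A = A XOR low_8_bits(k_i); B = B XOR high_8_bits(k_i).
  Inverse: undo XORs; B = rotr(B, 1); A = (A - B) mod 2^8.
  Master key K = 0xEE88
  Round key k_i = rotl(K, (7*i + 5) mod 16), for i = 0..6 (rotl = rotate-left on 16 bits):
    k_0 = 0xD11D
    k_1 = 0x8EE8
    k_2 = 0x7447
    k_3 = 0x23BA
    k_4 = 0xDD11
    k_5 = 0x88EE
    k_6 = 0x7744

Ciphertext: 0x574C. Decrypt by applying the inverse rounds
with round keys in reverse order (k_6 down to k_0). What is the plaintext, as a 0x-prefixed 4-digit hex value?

0xC24D

s_0 = ciphertext = 0x574C
s_1 = InvRound(s_0, k_6) = 0x769D
s_2 = InvRound(s_1, k_5) = 0x0E8A
s_3 = InvRound(s_2, k_4) = 0x74AB
s_4 = InvRound(s_3, k_3) = 0x8A44
s_5 = InvRound(s_4, k_2) = 0xB518
s_6 = InvRound(s_5, k_1) = 0x124B
s_7 = InvRound(s_6, k_0) = 0xC24D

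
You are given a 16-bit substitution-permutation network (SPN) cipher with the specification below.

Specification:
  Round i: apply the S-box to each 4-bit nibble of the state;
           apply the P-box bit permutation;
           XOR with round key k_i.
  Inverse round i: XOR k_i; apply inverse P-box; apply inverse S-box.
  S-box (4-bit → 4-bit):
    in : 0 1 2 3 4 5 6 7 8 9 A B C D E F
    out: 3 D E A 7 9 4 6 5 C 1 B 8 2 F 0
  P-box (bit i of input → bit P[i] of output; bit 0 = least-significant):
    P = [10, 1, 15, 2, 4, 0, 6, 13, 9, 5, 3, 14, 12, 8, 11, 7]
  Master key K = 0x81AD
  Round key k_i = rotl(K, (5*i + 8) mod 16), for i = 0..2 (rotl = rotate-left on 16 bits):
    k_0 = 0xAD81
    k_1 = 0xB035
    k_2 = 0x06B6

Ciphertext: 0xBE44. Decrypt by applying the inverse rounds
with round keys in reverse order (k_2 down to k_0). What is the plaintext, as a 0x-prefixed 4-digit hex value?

0xAC79

s_0 = ciphertext = 0xBE44
s_1 = InvRound(s_0, k_2) = 0x1D17
s_2 = InvRound(s_1, k_1) = 0x7DC4
s_3 = InvRound(s_2, k_0) = 0xAC79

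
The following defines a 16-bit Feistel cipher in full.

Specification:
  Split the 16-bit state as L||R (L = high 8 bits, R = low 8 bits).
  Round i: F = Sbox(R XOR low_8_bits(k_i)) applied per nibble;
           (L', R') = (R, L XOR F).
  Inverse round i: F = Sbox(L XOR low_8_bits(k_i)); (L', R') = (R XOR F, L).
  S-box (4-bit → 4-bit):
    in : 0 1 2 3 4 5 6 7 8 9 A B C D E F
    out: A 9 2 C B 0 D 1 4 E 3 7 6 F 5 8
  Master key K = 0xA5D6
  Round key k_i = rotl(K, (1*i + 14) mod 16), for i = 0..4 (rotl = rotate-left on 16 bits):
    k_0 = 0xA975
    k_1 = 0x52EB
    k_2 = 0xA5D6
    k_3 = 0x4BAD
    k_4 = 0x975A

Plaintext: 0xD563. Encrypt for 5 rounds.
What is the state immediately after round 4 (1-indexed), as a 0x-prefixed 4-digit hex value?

0x0668

s_0 = plaintext = 0xD563
s_1 = Round(s_0, k_0) = 0x6348
s_2 = Round(s_1, k_1) = 0x485F
s_3 = Round(s_2, k_2) = 0x5F06
s_4 = Round(s_3, k_3) = 0x0668
s_5 = Round(s_4, k_4) = 0x68C4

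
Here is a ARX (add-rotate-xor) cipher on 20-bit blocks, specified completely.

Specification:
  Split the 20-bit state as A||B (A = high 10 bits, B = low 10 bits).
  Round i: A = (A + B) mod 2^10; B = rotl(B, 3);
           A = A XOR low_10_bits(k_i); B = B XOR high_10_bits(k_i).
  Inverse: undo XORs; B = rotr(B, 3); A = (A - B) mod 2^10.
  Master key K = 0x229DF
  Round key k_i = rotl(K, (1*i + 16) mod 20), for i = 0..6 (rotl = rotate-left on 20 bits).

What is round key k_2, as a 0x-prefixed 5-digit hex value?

K = 0x229DF
k_0 = rotl(K, (1*0+16) mod 20) = rotl(K, 16) = 0xF229D
k_1 = rotl(K, (1*1+16) mod 20) = rotl(K, 17) = 0xE453B
k_2 = rotl(K, (1*2+16) mod 20) = rotl(K, 18) = 0xC8A77

0xC8A77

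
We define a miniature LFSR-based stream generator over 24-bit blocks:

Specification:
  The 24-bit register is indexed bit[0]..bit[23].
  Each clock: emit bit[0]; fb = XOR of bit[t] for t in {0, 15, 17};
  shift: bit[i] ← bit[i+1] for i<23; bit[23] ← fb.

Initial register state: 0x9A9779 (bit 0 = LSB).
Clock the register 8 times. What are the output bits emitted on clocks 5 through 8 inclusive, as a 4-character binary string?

reg_0 = 0x9A9779
clock 1: out=1, reg = 0xCD4BBC
clock 2: out=0, reg = 0x66A5DE
clock 3: out=0, reg = 0x3352EF
clock 4: out=1, reg = 0x19A977
clock 5: out=1, reg = 0x0CD4BB
clock 6: out=1, reg = 0x066A5D
clock 7: out=1, reg = 0x03352E
clock 8: out=0, reg = 0x819A97

1110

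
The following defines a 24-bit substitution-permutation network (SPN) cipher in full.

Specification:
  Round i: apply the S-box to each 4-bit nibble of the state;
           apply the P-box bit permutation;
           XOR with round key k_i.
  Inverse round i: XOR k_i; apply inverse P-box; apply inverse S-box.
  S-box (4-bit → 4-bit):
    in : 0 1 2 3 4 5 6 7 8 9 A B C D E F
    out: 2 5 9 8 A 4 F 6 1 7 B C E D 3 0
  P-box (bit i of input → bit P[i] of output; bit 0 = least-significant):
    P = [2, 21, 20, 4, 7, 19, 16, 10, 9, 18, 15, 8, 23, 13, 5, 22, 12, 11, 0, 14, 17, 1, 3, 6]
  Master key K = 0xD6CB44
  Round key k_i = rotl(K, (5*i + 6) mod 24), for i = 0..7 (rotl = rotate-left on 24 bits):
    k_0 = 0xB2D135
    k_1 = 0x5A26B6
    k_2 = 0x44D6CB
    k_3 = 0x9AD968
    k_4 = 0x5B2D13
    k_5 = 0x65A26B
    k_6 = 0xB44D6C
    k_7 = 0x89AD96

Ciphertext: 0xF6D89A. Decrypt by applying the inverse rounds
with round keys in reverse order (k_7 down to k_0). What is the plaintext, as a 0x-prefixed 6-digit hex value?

0x1EE77A

s_0 = ciphertext = 0xF6D89A
s_1 = InvRound(s_0, k_7) = 0x1244C9
s_2 = InvRound(s_1, k_6) = 0x87148E
s_3 = InvRound(s_2, k_5) = 0x21612E
s_4 = InvRound(s_3, k_4) = 0x1CBF46
s_5 = InvRound(s_4, k_3) = 0x939E38
s_6 = InvRound(s_5, k_2) = 0xACD01B
s_7 = InvRound(s_6, k_1) = 0x1D6929
s_8 = InvRound(s_7, k_0) = 0x1EE77A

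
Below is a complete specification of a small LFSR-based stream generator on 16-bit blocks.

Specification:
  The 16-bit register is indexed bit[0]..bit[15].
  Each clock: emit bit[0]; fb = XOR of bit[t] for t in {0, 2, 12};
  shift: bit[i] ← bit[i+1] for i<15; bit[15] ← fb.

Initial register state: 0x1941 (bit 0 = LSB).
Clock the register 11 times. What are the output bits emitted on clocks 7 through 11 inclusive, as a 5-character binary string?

reg_0 = 0x1941
clock 1: out=1, reg = 0x0CA0
clock 2: out=0, reg = 0x0650
clock 3: out=0, reg = 0x0328
clock 4: out=0, reg = 0x0194
clock 5: out=0, reg = 0x80CA
clock 6: out=0, reg = 0x4065
clock 7: out=1, reg = 0x2032
clock 8: out=0, reg = 0x1019
clock 9: out=1, reg = 0x080C
clock 10: out=0, reg = 0x8406
clock 11: out=0, reg = 0xC203

10100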